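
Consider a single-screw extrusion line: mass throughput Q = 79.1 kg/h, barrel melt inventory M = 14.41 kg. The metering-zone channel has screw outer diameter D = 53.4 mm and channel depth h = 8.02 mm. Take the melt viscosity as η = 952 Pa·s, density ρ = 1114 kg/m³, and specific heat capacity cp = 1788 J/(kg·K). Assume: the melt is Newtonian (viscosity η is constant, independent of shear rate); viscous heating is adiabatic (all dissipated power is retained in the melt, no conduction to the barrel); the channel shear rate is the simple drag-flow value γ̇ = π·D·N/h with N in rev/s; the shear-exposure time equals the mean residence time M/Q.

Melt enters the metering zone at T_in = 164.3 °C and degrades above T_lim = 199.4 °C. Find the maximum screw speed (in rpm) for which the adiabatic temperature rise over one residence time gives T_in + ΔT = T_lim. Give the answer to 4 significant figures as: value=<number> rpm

Convert throughput: Q = 79.1 kg/h = 79.1/3600 = 0.0219722 kg/s
t_res = M / Q_s = 14.41 / 0.0219722 = 655.828 s
D = 53.4 mm = 0.0534 m;  h = 8.02 mm = 0.00802 m
ΔT_a = T_lim − T_in = 199.4 − 164.3 = 35.1 K
γ̇_max² = ΔT_a·ρ·cp / (η·t_res) = [35.1 × 1114 × 1788] / [952 × 655.828] = 111.978 s⁻²
γ̇_max = √111.978 = 10.582 s⁻¹
N_max = γ̇_max h / (πD) = 10.582·0.00802/(π·0.0534) = 0.505883 rev/s → ×60 = 30.353 rpm

value=30.35 rpm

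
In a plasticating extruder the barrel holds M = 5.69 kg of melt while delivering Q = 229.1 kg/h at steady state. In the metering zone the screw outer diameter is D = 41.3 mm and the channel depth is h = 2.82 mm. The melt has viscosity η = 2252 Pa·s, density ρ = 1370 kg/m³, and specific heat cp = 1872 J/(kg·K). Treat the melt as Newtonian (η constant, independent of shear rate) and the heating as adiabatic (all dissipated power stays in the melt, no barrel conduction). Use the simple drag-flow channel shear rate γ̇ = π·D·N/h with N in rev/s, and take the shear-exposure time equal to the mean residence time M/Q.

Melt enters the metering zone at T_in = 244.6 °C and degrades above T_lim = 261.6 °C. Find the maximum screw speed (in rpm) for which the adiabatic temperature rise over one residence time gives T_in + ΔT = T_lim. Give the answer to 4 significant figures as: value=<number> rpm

value=19.19 rpm

Q_s = Q / 3600 = 229.1 / 3600 = 0.0636389 kg/s
t_res = M / Q_s = 5.69 / 0.0636389 = 89.4107 s
Convert to metres: D = 0.0413 m, h = 0.00282 m
ΔT_a = T_lim − T_in = 261.6 − 244.6 = 17 K
Invert ΔT = ηγ̇²t_res/(ρcp) for γ̇: γ̇_max² = ΔT_a ρ cp / (η t_res) = 17·1370·1872 / (2252·89.4107) = 216.53 s⁻²
γ̇_max = sqrt(216.53) = 14.7149 s⁻¹
N_max = γ̇_max h / (πD) = 14.7149·0.00282/(π·0.0413) = 0.319822 rev/s → ×60 = 19.1893 rpm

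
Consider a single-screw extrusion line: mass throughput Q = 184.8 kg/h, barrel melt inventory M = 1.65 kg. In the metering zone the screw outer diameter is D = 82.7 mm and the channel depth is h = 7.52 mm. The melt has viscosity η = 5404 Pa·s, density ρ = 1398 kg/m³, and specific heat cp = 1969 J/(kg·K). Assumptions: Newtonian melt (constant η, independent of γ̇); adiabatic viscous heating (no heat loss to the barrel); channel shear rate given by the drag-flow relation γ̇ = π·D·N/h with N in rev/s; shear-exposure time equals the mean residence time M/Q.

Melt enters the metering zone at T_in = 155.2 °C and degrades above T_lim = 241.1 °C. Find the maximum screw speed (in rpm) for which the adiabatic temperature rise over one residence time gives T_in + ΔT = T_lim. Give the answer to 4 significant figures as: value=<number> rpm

Throughput in SI: Q_s = 184.8 kg/h ÷ 3600 s/h = 0.0513333 kg/s
t_res = M / Q_s = 1.65 / 0.0513333 = 32.1429 s
Geometry in SI: D = 82.7 mm → 0.0827 m, h = 7.52 mm → 0.00752 m
ΔT_a = T_lim − T_in = 241.1 °C − 155.2 °C = 85.9 K
γ̇_max² = ΔT_a·ρ·cp/(η·t_res) = 85.9·1398·1969/(5404·32.1429) = 1361.28 s⁻²
γ̇_max = sqrt(1361.28) = 36.8955 s⁻¹
Solve γ̇ = πDN/h for N: N_max = γ̇_max·h/(π·D) = 36.8955 × 0.00752 / (π × 0.0827) = 1.06791 rev/s = 64.0747 rpm

value=64.07 rpm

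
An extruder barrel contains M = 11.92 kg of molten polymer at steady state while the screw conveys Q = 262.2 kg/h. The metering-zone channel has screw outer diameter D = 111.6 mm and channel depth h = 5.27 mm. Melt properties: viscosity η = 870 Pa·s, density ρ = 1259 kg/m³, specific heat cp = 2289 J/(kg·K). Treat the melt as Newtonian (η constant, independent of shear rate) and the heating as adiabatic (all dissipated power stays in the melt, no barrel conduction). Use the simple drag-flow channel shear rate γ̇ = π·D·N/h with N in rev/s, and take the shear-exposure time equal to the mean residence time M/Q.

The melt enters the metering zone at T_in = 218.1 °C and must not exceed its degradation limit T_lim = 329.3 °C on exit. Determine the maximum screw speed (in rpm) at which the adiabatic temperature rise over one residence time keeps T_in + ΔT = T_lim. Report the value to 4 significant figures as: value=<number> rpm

value=42.79 rpm

Convert throughput: Q = 262.2 kg/h = 262.2/3600 = 0.0728333 kg/s
Mean residence time: t_res = M/Q_s = 11.92 kg / 0.0728333 kg/s = 163.661 s
Geometry in SI: D = 111.6 mm → 0.1116 m, h = 5.27 mm → 0.00527 m
Allowable rise: ΔT_a = T_lim − T_in = 329.3 − 218.1 = 111.2 K
γ̇_max² = ΔT_a·ρ·cp / (η·t_res) = [111.2 × 1259 × 2289] / [870 × 163.661] = 2250.67 s⁻²
γ̇_max = sqrt(2250.67) = 47.4412 s⁻¹
N_max = γ̇_max·h / (π·D) = 47.4412 · 0.00527 / (π · 0.1116) = 0.713103 rev/s = 42.7862 rpm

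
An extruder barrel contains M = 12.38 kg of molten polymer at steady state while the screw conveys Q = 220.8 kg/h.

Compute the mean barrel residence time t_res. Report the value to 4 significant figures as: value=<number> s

value=201.8 s

Throughput in SI: Q_s = 220.8 kg/h ÷ 3600 s/h = 0.0613333 kg/s
Mean residence time: t_res = M/Q_s = 12.38 kg / 0.0613333 kg/s = 201.848 s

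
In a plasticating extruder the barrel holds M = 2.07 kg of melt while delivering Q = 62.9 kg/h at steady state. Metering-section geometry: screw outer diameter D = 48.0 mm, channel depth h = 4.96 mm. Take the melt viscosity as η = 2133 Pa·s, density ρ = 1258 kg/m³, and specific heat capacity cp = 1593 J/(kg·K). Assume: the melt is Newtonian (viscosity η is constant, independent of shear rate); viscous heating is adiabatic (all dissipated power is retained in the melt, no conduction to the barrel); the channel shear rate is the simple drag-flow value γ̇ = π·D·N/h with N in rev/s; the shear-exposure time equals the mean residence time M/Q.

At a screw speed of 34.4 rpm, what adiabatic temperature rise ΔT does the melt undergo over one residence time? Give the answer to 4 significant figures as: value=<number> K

value=38.31 K

Convert throughput: Q = 62.9 kg/h = 62.9/3600 = 0.0174722 kg/s
t_res = M / Q_s = 2.07 ÷ 0.0174722 = 118.474 s
D = 48.0 mm = 0.048 m;  h = 4.96 mm = 0.00496 m;  N = 34.4 rpm / 60 = 0.573333 rev/s
γ̇ = π·D·N / h = π · 0.048 · 0.573333 / 0.00496 = 17.4308 s⁻¹
ΔT = η·γ̇²·t_res / (ρ·cp) = 2133 · (17.4308)² · 118.474 / (1258 · 1593) = 38.3133 K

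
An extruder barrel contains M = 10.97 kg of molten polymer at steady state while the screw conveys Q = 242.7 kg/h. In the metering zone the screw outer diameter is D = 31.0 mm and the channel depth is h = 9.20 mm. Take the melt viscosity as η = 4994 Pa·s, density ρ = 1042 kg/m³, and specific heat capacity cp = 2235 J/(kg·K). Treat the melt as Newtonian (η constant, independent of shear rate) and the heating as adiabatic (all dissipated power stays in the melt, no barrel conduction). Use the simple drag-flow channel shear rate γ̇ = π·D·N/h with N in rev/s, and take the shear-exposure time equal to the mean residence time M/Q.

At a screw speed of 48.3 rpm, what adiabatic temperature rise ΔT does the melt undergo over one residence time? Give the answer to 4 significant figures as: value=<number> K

value=25.34 K

Throughput in SI: Q_s = 242.7 kg/h ÷ 3600 s/h = 0.0674167 kg/s
Mean residence time: t_res = M/Q_s = 10.97 kg / 0.0674167 kg/s = 162.719 s
Convert to SI: D = 0.031 m, h = 0.0092 m, N = 48.3/60 = 0.805 rev/s
γ̇ = π D N / h = (π)(0.031)(0.805) / 0.0092 = 8.52157 s⁻¹
Adiabatic rise: ΔT = η γ̇² t_res / (ρ cp) = 4994·(8.52157)²·162.719 / (1042·2235) = 25.3386 K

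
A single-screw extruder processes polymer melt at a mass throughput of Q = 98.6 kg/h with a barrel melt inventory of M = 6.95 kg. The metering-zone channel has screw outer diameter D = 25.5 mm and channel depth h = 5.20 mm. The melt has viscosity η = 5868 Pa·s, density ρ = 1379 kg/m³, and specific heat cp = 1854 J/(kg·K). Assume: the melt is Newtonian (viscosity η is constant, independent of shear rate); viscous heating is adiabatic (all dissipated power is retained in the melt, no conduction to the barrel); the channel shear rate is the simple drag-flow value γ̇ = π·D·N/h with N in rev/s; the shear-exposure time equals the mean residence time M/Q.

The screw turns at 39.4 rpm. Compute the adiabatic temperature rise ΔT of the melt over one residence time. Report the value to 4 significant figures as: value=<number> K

value=59.61 K

Q_s = Q / 3600 = 98.6 / 3600 = 0.0273889 kg/s
t_res = M / Q_s = 6.95 / 0.0273889 = 253.753 s
Convert to SI: D = 0.0255 m, h = 0.0052 m, N = 39.4/60 = 0.656667 rev/s
Shear rate: γ̇ = πDN/h = π·0.0255·0.656667/0.0052 = 10.1165 s⁻¹
ΔT = η·γ̇²·t_res/(ρ·cp) = [5868 × 10.1165² × 253.753] / [1379 × 1854] = 59.606 K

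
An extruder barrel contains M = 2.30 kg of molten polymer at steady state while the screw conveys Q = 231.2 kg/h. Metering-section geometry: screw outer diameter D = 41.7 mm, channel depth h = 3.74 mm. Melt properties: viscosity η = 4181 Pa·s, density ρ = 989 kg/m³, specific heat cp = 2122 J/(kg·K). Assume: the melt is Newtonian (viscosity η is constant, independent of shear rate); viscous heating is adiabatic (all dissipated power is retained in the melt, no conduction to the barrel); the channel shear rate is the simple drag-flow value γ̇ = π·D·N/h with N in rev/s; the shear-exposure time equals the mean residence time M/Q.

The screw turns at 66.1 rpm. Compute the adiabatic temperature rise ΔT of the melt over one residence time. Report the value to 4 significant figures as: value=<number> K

Q_s = Q / 3600 = 231.2 / 3600 = 0.0642222 kg/s
Mean residence time: t_res = M/Q_s = 2.30 kg / 0.0642222 kg/s = 35.8131 s
Convert to SI: D = 0.0417 m, h = 0.00374 m, N = 66.1/60 = 1.10167 rev/s
Shear rate: γ̇ = πDN/h = π·0.0417·1.10167/0.00374 = 38.5891 s⁻¹
ΔT = η·γ̇²·t_res / (ρ·cp) = 4181 · (38.5891)² · 35.8131 / (989 · 2122) = 106.245 K

value=106.2 K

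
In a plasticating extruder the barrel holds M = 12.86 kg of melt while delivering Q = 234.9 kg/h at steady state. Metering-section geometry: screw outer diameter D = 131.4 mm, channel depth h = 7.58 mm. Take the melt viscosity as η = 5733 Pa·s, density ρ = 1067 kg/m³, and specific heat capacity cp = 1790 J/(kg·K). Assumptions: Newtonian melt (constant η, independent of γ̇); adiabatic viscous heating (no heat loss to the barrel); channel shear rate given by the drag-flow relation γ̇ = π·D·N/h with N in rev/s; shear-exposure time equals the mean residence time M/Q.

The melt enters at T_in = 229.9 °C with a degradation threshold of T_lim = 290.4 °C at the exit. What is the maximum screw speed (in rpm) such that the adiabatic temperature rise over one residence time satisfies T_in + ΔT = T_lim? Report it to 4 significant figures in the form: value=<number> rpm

Throughput in SI: Q_s = 234.9 kg/h ÷ 3600 s/h = 0.06525 kg/s
t_res = M / Q_s = 12.86 ÷ 0.06525 = 197.088 s
Convert to metres: D = 0.1314 m, h = 0.00758 m
ΔT_a = T_lim − T_in = 290.4 − 229.9 = 60.5 K
γ̇_max² = ΔT_a·ρ·cp / (η·t_res) = [60.5 × 1067 × 1790] / [5733 × 197.088] = 102.266 s⁻²
Take the square root: γ̇_max = √(102.266) = 10.1127 s⁻¹
N_max = γ̇_max·h / (π·D) = 10.1127 · 0.00758 / (π · 0.1314) = 0.18569 rev/s = 11.1414 rpm

value=11.14 rpm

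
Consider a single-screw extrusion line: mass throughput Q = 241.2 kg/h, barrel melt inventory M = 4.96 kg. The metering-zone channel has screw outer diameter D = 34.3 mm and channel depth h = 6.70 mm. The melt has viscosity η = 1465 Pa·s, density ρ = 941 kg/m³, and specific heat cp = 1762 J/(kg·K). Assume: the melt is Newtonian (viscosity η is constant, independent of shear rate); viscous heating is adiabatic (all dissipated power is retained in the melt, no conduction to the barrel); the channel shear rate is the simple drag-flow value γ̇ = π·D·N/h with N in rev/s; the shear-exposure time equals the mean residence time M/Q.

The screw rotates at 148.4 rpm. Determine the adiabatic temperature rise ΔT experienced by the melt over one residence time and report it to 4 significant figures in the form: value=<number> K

value=103.5 K

Throughput in SI: Q_s = 241.2 kg/h ÷ 3600 s/h = 0.067 kg/s
t_res = M / Q_s = 4.96 / 0.067 = 74.0299 s
Geometry in metres: D = 34.3 mm → 0.0343 m, h = 6.70 mm → 0.0067 m; screw speed N = 148.4 rpm = 2.47333 rev/s
γ̇ = π·D·N / h = π · 0.0343 · 2.47333 / 0.0067 = 39.7788 s⁻¹
ΔT = η·γ̇²·t_res / (ρ·cp) = 1465 · (39.7788)² · 74.0299 / (941 · 1762) = 103.503 K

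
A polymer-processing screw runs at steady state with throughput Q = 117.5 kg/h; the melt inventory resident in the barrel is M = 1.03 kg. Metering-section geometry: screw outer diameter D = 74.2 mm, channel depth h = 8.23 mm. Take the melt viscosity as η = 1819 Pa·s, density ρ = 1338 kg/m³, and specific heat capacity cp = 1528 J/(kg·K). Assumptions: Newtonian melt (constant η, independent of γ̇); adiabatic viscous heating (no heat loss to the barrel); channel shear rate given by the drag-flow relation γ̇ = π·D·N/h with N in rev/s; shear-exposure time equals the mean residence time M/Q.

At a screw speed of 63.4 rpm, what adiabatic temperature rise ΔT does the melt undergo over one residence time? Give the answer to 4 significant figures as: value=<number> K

Q_s = Q / 3600 = 117.5 / 3600 = 0.0326389 kg/s
t_res = M / Q_s = 1.03 ÷ 0.0326389 = 31.5574 s
D = 74.2 mm = 0.0742 m;  h = 8.23 mm = 0.00823 m;  N = 63.4 rpm / 60 = 1.05667 rev/s
γ̇ = π·D·N / h = π · 0.0742 · 1.05667 / 0.00823 = 29.929 s⁻¹
ΔT = η·γ̇²·t_res/(ρ·cp) = [1819 × 29.929² × 31.5574] / [1338 × 1528] = 25.1501 K

value=25.15 K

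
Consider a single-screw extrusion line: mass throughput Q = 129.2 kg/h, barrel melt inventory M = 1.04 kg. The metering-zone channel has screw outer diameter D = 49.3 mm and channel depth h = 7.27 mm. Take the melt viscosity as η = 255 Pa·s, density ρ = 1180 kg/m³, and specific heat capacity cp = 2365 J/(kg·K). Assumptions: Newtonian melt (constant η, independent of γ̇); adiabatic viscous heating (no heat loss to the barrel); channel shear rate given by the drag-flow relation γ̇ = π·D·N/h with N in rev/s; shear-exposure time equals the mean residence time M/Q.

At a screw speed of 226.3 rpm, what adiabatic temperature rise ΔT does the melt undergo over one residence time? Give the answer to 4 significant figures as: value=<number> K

Q_s = Q / 3600 = 129.2 / 3600 = 0.0358889 kg/s
Mean residence time: t_res = M/Q_s = 1.04 kg / 0.0358889 kg/s = 28.9783 s
Convert to SI: D = 0.0493 m, h = 0.00727 m, N = 226.3/60 = 3.77167 rev/s
γ̇ = π·D·N / h = π · 0.0493 · 3.77167 / 0.00727 = 80.3518 s⁻¹
ΔT = η·γ̇²·t_res / (ρ·cp) = 255 · (80.3518)² · 28.9783 / (1180 · 2365) = 17.0959 K

value=17.10 K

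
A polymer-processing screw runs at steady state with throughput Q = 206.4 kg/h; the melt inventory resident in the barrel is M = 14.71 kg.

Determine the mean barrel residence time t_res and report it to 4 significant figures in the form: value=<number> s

value=256.6 s

Convert throughput: Q = 206.4 kg/h = 206.4/3600 = 0.0573333 kg/s
t_res = M / Q_s = 14.71 ÷ 0.0573333 = 256.57 s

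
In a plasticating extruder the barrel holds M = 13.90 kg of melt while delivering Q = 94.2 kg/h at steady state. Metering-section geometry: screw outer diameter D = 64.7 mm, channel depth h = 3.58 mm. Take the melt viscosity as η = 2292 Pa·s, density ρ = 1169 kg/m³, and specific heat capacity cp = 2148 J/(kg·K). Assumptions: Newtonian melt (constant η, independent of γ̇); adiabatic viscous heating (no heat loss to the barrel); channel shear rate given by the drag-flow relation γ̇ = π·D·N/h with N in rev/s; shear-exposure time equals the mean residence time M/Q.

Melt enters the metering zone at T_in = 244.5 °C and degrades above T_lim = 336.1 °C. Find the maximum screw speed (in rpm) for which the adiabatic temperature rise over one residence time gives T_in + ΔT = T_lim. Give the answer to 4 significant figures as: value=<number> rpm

Convert throughput: Q = 94.2 kg/h = 94.2/3600 = 0.0261667 kg/s
t_res = M / Q_s = 13.90 / 0.0261667 = 531.21 s
Convert to metres: D = 0.0647 m, h = 0.00358 m
Allowable rise: ΔT_a = T_lim − T_in = 336.1 − 244.5 = 91.6 K
Invert ΔT = ηγ̇²t_res/(ρcp) for γ̇: γ̇_max² = ΔT_a ρ cp / (η t_res) = 91.6·1169·2148 / (2292·531.21) = 188.914 s⁻²
γ̇_max = sqrt(188.914) = 13.7446 s⁻¹
Solve γ̇ = πDN/h for N: N_max = γ̇_max·h/(π·D) = 13.7446 × 0.00358 / (π × 0.0647) = 0.242081 rev/s = 14.5249 rpm

value=14.52 rpm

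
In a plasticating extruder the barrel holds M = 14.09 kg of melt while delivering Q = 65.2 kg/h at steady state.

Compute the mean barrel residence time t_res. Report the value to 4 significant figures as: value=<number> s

Convert throughput: Q = 65.2 kg/h = 65.2/3600 = 0.0181111 kg/s
t_res = M / Q_s = 14.09 / 0.0181111 = 777.975 s

value=778.0 s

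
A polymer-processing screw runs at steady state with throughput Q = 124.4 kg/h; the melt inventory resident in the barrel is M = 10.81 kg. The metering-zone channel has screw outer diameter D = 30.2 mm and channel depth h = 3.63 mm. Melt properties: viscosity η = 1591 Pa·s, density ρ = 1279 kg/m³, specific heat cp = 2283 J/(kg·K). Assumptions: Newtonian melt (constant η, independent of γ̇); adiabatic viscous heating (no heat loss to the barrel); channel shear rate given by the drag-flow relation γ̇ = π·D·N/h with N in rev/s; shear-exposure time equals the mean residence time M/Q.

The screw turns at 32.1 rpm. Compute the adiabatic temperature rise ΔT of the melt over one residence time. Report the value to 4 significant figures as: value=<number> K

value=33.33 K

Throughput in SI: Q_s = 124.4 kg/h ÷ 3600 s/h = 0.0345556 kg/s
Mean residence time: t_res = M/Q_s = 10.81 kg / 0.0345556 kg/s = 312.83 s
Convert to SI: D = 0.0302 m, h = 0.00363 m, N = 32.1/60 = 0.535 rev/s
γ̇ = π D N / h = (π)(0.0302)(0.535) / 0.00363 = 13.9831 s⁻¹
Adiabatic rise: ΔT = η γ̇² t_res / (ρ cp) = 1591·(13.9831)²·312.83 / (1279·2283) = 33.328 K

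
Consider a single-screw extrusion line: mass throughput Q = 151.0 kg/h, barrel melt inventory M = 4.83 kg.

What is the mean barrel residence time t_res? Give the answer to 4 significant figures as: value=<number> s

value=115.2 s

Convert throughput: Q = 151.0 kg/h = 151.0/3600 = 0.0419444 kg/s
t_res = M / Q_s = 4.83 / 0.0419444 = 115.152 s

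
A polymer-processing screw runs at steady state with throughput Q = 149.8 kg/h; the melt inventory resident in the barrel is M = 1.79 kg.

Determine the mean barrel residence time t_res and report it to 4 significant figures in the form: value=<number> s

value=43.02 s

Q_s = Q / 3600 = 149.8 / 3600 = 0.0416111 kg/s
Mean residence time: t_res = M/Q_s = 1.79 kg / 0.0416111 kg/s = 43.0174 s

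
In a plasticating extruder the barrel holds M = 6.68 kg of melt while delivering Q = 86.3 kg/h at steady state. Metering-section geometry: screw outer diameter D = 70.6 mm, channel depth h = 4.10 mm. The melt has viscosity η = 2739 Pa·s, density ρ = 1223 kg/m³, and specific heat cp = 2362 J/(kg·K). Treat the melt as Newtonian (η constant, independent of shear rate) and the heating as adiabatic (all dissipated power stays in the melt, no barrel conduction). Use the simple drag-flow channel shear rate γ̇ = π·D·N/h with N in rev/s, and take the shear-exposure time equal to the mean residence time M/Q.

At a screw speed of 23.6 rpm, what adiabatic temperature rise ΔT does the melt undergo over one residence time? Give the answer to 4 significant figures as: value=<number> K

value=119.6 K

Throughput in SI: Q_s = 86.3 kg/h ÷ 3600 s/h = 0.0239722 kg/s
t_res = M / Q_s = 6.68 / 0.0239722 = 278.656 s
D = 70.6 mm = 0.0706 m;  h = 4.10 mm = 0.0041 m;  N = 23.6 rpm / 60 = 0.393333 rev/s
Shear rate: γ̇ = πDN/h = π·0.0706·0.393333/0.0041 = 21.278 s⁻¹
ΔT = η·γ̇²·t_res/(ρ·cp) = [2739 × 21.278² × 278.656] / [1223 × 2362] = 119.624 K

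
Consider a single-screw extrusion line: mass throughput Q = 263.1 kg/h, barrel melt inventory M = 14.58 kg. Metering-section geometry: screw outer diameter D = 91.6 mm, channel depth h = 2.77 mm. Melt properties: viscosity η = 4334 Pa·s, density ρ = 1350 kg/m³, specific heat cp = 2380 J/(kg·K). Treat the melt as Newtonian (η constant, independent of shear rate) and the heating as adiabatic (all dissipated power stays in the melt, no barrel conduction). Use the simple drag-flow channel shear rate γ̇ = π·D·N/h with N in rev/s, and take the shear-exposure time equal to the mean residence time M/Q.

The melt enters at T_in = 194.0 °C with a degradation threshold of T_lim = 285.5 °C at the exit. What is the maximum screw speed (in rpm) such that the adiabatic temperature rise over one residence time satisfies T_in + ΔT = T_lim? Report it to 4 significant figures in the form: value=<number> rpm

Q_s = Q / 3600 = 263.1 / 3600 = 0.0730833 kg/s
t_res = M / Q_s = 14.58 / 0.0730833 = 199.498 s
Geometry in SI: D = 91.6 mm → 0.0916 m, h = 2.77 mm → 0.00277 m
ΔT_a = T_lim − T_in = 285.5 − 194.0 = 91.5 K
γ̇_max² = ΔT_a·ρ·cp/(η·t_res) = 91.5·1350·2380/(4334·199.498) = 340.019 s⁻²
γ̇_max = √340.019 = 18.4396 s⁻¹
Solve γ̇ = πDN/h for N: N_max = γ̇_max·h/(π·D) = 18.4396 × 0.00277 / (π × 0.0916) = 0.177495 rev/s = 10.6497 rpm

value=10.65 rpm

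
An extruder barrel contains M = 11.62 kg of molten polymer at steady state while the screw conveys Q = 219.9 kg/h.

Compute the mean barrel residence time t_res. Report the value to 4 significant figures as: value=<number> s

Convert throughput: Q = 219.9 kg/h = 219.9/3600 = 0.0610833 kg/s
t_res = M / Q_s = 11.62 ÷ 0.0610833 = 190.232 s

value=190.2 s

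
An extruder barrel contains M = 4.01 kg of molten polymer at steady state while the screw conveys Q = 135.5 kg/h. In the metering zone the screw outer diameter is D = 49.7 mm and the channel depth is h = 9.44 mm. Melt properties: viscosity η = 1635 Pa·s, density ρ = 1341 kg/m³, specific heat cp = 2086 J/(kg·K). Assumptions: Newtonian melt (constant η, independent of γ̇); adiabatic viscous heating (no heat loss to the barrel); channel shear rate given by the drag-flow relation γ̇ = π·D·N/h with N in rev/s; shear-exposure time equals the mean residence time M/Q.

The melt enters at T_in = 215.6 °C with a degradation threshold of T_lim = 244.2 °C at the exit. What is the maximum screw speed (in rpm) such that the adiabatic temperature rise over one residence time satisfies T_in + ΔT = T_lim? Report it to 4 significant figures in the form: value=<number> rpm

value=77.74 rpm

Convert throughput: Q = 135.5 kg/h = 135.5/3600 = 0.0376389 kg/s
t_res = M / Q_s = 4.01 ÷ 0.0376389 = 106.539 s
Geometry in SI: D = 49.7 mm → 0.0497 m, h = 9.44 mm → 0.00944 m
Allowable rise: ΔT_a = T_lim − T_in = 244.2 − 215.6 = 28.6 K
Invert ΔT = ηγ̇²t_res/(ρcp) for γ̇: γ̇_max² = ΔT_a ρ cp / (η t_res) = 28.6·1341·2086 / (1635·106.539) = 459.287 s⁻²
γ̇_max = √459.287 = 21.431 s⁻¹
N_max = γ̇_max h / (πD) = 21.431·0.00944/(π·0.0497) = 1.29571 rev/s → ×60 = 77.7426 rpm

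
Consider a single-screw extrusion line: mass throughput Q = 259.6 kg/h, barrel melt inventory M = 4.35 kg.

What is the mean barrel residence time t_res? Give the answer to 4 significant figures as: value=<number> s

value=60.32 s

Throughput in SI: Q_s = 259.6 kg/h ÷ 3600 s/h = 0.0721111 kg/s
Mean residence time: t_res = M/Q_s = 4.35 kg / 0.0721111 kg/s = 60.3236 s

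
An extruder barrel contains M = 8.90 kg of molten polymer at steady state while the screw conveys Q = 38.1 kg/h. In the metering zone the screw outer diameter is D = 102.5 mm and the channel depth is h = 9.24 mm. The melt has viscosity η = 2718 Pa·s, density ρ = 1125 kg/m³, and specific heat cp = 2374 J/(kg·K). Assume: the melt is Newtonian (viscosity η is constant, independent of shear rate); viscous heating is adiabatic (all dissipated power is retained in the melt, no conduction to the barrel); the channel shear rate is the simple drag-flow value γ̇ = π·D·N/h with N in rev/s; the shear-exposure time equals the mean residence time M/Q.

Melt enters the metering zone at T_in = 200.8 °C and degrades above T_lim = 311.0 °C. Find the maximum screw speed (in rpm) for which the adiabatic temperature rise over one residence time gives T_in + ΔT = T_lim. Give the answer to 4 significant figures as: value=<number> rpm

value=19.54 rpm

Throughput in SI: Q_s = 38.1 kg/h ÷ 3600 s/h = 0.0105833 kg/s
t_res = M / Q_s = 8.90 ÷ 0.0105833 = 840.945 s
Geometry in SI: D = 102.5 mm → 0.1025 m, h = 9.24 mm → 0.00924 m
ΔT_a = T_lim − T_in = 311.0 °C − 200.8 °C = 110.2 K
γ̇_max² = ΔT_a·ρ·cp/(η·t_res) = 110.2·1125·2374/(2718·840.945) = 128.765 s⁻²
γ̇_max = sqrt(128.765) = 11.3475 s⁻¹
N_max = γ̇_max·h / (π·D) = 11.3475 · 0.00924 / (π · 0.1025) = 0.32561 rev/s = 19.5366 rpm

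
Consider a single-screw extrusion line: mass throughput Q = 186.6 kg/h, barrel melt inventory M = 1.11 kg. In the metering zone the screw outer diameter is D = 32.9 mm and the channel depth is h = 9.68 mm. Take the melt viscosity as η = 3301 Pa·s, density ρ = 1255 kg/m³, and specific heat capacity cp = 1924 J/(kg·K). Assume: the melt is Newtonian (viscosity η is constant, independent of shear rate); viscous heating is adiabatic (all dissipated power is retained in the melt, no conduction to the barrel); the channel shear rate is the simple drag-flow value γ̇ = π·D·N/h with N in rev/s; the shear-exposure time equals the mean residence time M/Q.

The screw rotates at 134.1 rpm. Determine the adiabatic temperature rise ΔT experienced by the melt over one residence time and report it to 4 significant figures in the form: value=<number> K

Convert throughput: Q = 186.6 kg/h = 186.6/3600 = 0.0518333 kg/s
t_res = M / Q_s = 1.11 ÷ 0.0518333 = 21.4148 s
D = 32.9 mm = 0.0329 m;  h = 9.68 mm = 0.00968 m;  N = 134.1 rpm / 60 = 2.235 rev/s
γ̇ = π·D·N / h = π · 0.0329 · 2.235 / 0.00968 = 23.8643 s⁻¹
ΔT = η·γ̇²·t_res/(ρ·cp) = [3301 × 23.8643² × 21.4148] / [1255 × 1924] = 16.6727 K

value=16.67 K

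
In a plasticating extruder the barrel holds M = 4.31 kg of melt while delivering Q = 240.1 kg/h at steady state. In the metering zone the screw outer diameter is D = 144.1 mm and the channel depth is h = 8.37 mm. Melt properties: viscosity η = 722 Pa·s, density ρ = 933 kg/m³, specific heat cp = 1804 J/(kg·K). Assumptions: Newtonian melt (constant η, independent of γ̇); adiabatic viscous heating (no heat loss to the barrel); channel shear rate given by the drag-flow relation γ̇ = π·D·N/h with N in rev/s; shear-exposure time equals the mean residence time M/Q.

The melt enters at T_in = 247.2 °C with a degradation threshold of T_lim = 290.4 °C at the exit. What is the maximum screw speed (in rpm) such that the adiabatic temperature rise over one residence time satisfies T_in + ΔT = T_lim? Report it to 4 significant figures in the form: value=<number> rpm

value=43.79 rpm

Q_s = Q / 3600 = 240.1 / 3600 = 0.0666944 kg/s
Mean residence time: t_res = M/Q_s = 4.31 kg / 0.0666944 kg/s = 64.6231 s
Convert to metres: D = 0.1441 m, h = 0.00837 m
Allowable rise: ΔT_a = T_lim − T_in = 290.4 − 247.2 = 43.2 K
Invert ΔT = ηγ̇²t_res/(ρcp) for γ̇: γ̇_max² = ΔT_a ρ cp / (η t_res) = 43.2·933·1804 / (722·64.6231) = 1558.39 s⁻²
γ̇_max = √1558.39 = 39.4765 s⁻¹
N_max = γ̇_max·h / (π·D) = 39.4765 · 0.00837 / (π · 0.1441) = 0.729878 rev/s = 43.7927 rpm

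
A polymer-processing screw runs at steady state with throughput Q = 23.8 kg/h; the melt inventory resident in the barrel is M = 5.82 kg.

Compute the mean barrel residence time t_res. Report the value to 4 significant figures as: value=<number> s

value=880.3 s

Throughput in SI: Q_s = 23.8 kg/h ÷ 3600 s/h = 0.00661111 kg/s
t_res = M / Q_s = 5.82 / 0.00661111 = 880.336 s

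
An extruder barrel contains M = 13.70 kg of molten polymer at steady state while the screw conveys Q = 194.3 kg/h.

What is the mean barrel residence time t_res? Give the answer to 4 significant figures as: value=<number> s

Throughput in SI: Q_s = 194.3 kg/h ÷ 3600 s/h = 0.0539722 kg/s
Mean residence time: t_res = M/Q_s = 13.70 kg / 0.0539722 kg/s = 253.834 s

value=253.8 s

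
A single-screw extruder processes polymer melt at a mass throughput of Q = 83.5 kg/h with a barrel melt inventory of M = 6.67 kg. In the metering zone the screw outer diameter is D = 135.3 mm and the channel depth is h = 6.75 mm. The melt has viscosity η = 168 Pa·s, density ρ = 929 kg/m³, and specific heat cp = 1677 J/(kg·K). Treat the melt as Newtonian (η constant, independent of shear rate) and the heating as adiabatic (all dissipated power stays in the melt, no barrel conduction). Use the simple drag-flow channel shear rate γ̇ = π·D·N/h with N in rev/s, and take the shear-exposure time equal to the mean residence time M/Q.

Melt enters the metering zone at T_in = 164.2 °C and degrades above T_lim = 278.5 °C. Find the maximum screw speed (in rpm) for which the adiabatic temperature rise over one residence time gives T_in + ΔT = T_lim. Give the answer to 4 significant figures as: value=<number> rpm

Q_s = Q / 3600 = 83.5 / 3600 = 0.0231944 kg/s
Mean residence time: t_res = M/Q_s = 6.67 kg / 0.0231944 kg/s = 287.569 s
Convert to metres: D = 0.1353 m, h = 0.00675 m
ΔT_a = T_lim − T_in = 278.5 °C − 164.2 °C = 114.3 K
γ̇_max² = ΔT_a·ρ·cp/(η·t_res) = 114.3·929·1677/(168·287.569) = 3685.9 s⁻²
γ̇_max = √3685.9 = 60.7116 s⁻¹
N_max = γ̇_max·h / (π·D) = 60.7116 · 0.00675 / (π · 0.1353) = 0.964113 rev/s = 57.8468 rpm

value=57.85 rpm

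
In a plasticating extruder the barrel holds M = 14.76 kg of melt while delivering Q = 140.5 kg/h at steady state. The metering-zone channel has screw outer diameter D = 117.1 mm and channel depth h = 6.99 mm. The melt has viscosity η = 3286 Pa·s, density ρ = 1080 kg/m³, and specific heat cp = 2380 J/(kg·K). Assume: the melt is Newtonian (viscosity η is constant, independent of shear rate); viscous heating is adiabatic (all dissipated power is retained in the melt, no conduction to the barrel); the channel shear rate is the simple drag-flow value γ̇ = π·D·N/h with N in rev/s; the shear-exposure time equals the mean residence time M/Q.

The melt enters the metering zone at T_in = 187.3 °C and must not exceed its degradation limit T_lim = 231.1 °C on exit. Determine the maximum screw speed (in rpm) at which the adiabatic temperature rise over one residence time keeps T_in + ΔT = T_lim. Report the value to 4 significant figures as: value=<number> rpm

Throughput in SI: Q_s = 140.5 kg/h ÷ 3600 s/h = 0.0390278 kg/s
Mean residence time: t_res = M/Q_s = 14.76 kg / 0.0390278 kg/s = 378.192 s
D = 117.1 mm = 0.1171 m;  h = 6.99 mm = 0.00699 m
ΔT_a = T_lim − T_in = 231.1 − 187.3 = 43.8 K
γ̇_max² = ΔT_a·ρ·cp/(η·t_res) = 43.8·1080·2380/(3286·378.192) = 90.593 s⁻²
γ̇_max = √90.593 = 9.51804 s⁻¹
Solve γ̇ = πDN/h for N: N_max = γ̇_max·h/(π·D) = 9.51804 × 0.00699 / (π × 0.1171) = 0.18085 rev/s = 10.851 rpm

value=10.85 rpm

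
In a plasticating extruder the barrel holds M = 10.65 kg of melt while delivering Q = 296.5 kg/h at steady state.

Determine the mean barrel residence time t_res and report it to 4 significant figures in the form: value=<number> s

value=129.3 s

Q_s = Q / 3600 = 296.5 / 3600 = 0.0823611 kg/s
t_res = M / Q_s = 10.65 / 0.0823611 = 129.309 s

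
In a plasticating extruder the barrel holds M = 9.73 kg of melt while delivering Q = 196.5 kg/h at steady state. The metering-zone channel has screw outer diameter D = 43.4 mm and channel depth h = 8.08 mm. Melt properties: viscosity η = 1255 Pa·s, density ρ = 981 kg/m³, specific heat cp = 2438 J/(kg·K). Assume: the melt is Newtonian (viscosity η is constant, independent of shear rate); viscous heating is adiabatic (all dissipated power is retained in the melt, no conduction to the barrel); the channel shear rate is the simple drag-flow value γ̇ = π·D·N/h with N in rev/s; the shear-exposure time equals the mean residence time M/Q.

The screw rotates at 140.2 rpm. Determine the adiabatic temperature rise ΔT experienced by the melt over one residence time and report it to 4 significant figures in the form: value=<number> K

value=145.4 K

Convert throughput: Q = 196.5 kg/h = 196.5/3600 = 0.0545833 kg/s
Mean residence time: t_res = M/Q_s = 9.73 kg / 0.0545833 kg/s = 178.26 s
Convert to SI: D = 0.0434 m, h = 0.00808 m, N = 140.2/60 = 2.33667 rev/s
γ̇ = π·D·N / h = π · 0.0434 · 2.33667 / 0.00808 = 39.4298 s⁻¹
Adiabatic rise: ΔT = η γ̇² t_res / (ρ cp) = 1255·(39.4298)²·178.26 / (981·2438) = 145.427 K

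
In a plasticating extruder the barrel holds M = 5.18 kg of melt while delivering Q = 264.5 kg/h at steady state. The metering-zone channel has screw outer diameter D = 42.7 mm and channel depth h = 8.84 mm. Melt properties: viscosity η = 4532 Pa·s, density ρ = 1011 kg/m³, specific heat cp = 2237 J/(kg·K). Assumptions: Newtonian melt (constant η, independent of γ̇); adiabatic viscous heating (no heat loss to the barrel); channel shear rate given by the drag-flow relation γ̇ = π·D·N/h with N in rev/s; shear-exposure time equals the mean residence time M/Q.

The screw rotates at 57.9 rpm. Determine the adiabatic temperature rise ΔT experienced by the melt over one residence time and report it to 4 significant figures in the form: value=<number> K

Throughput in SI: Q_s = 264.5 kg/h ÷ 3600 s/h = 0.0734722 kg/s
t_res = M / Q_s = 5.18 ÷ 0.0734722 = 70.5028 s
Convert to SI: D = 0.0427 m, h = 0.00884 m, N = 57.9/60 = 0.965 rev/s
γ̇ = π·D·N / h = π · 0.0427 · 0.965 / 0.00884 = 14.6438 s⁻¹
ΔT = η·γ̇²·t_res/(ρ·cp) = [4532 × 14.6438² × 70.5028] / [1011 × 2237] = 30.296 K

value=30.30 K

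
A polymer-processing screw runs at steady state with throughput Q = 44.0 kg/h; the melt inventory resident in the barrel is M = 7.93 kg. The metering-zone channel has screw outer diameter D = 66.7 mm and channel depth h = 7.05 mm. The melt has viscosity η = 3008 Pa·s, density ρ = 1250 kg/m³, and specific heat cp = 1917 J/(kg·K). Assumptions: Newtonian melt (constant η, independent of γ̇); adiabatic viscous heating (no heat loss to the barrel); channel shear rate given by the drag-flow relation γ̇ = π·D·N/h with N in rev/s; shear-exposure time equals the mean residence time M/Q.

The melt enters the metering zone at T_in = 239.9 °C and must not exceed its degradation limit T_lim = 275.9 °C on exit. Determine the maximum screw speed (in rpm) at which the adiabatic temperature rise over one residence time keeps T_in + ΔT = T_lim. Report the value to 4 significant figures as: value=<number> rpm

value=13.42 rpm

Q_s = Q / 3600 = 44.0 / 3600 = 0.0122222 kg/s
t_res = M / Q_s = 7.93 / 0.0122222 = 648.818 s
D = 66.7 mm = 0.0667 m;  h = 7.05 mm = 0.00705 m
Allowable rise: ΔT_a = T_lim − T_in = 275.9 − 239.9 = 36 K
Invert ΔT = ηγ̇²t_res/(ρcp) for γ̇: γ̇_max² = ΔT_a ρ cp / (η t_res) = 36·1250·1917 / (3008·648.818) = 44.2012 s⁻²
Take the square root: γ̇_max = √(44.2012) = 6.6484 s⁻¹
N_max = γ̇_max h / (πD) = 6.6484·0.00705/(π·0.0667) = 0.223682 rev/s → ×60 = 13.4209 rpm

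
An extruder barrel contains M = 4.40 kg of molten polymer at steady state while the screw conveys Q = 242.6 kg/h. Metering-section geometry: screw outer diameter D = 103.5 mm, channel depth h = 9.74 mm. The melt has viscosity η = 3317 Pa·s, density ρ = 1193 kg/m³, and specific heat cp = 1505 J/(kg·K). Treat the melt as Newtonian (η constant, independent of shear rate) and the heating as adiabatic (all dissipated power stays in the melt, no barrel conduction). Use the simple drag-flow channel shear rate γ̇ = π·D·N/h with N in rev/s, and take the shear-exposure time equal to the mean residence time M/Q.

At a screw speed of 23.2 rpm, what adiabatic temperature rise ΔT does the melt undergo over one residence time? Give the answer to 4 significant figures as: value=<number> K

value=20.10 K

Q_s = Q / 3600 = 242.6 / 3600 = 0.0673889 kg/s
t_res = M / Q_s = 4.40 / 0.0673889 = 65.2927 s
Convert to SI: D = 0.1035 m, h = 0.00974 m, N = 23.2/60 = 0.386667 rev/s
γ̇ = π·D·N / h = π · 0.1035 · 0.386667 / 0.00974 = 12.9083 s⁻¹
Adiabatic rise: ΔT = η γ̇² t_res / (ρ cp) = 3317·(12.9083)²·65.2927 / (1193·1505) = 20.0987 K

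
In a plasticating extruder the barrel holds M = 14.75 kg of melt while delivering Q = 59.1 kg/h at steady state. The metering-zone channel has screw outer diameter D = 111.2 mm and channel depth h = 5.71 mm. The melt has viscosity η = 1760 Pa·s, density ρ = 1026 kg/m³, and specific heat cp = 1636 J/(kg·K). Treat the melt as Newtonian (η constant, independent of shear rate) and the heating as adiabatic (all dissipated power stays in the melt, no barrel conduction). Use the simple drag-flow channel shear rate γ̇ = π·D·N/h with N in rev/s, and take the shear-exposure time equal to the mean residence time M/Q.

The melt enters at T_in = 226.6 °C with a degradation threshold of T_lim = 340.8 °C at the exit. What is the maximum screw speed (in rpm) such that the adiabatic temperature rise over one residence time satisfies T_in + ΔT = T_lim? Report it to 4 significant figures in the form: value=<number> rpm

value=10.80 rpm

Convert throughput: Q = 59.1 kg/h = 59.1/3600 = 0.0164167 kg/s
t_res = M / Q_s = 14.75 / 0.0164167 = 898.477 s
Convert to metres: D = 0.1112 m, h = 0.00571 m
ΔT_a = T_lim − T_in = 340.8 °C − 226.6 °C = 114.2 K
Invert ΔT = ηγ̇²t_res/(ρcp) for γ̇: γ̇_max² = ΔT_a ρ cp / (η t_res) = 114.2·1026·1636 / (1760·898.477) = 121.221 s⁻²
Take the square root: γ̇_max = √(121.221) = 11.01 s⁻¹
N_max = γ̇_max·h / (π·D) = 11.01 · 0.00571 / (π · 0.1112) = 0.179958 rev/s = 10.7975 rpm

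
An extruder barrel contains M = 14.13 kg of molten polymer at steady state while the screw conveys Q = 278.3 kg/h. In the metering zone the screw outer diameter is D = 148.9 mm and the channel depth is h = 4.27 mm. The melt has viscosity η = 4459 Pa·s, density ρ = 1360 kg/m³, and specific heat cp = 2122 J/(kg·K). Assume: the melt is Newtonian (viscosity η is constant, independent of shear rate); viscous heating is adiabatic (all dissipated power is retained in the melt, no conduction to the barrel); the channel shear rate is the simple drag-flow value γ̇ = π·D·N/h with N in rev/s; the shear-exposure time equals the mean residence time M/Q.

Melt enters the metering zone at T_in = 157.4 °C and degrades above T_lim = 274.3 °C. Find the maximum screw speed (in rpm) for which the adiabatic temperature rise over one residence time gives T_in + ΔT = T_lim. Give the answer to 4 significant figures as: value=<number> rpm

Convert throughput: Q = 278.3 kg/h = 278.3/3600 = 0.0773056 kg/s
t_res = M / Q_s = 14.13 / 0.0773056 = 182.781 s
Convert to metres: D = 0.1489 m, h = 0.00427 m
ΔT_a = T_lim − T_in = 274.3 °C − 157.4 °C = 116.9 K
γ̇_max² = ΔT_a·ρ·cp / (η·t_res) = [116.9 × 1360 × 2122] / [4459 × 182.781] = 413.933 s⁻²
γ̇_max = sqrt(413.933) = 20.3453 s⁻¹
Solve γ̇ = πDN/h for N: N_max = γ̇_max·h/(π·D) = 20.3453 × 0.00427 / (π × 0.1489) = 0.185716 rev/s = 11.1429 rpm

value=11.14 rpm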